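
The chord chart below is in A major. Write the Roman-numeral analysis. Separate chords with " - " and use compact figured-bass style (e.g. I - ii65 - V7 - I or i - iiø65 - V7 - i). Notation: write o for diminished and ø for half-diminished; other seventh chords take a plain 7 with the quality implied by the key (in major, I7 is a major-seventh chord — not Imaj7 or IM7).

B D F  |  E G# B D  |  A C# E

B-D-F: diminished triad on B — chromatic; iio (borrowed from the parallel minor).
E-G#-B-D has root E, degree 5 in A major, so V7.
A-C#-E: root A is the tonic; major triad there is I.

iio - V7 - I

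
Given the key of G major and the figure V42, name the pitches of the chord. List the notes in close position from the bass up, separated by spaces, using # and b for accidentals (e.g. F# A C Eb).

In G major, the dominant is D, and the diatonic chord built there is a dominant seventh chord.
Stacking thirds from D gives D-F#-A-C.
With the 42 figure the chord is in third inversion; from the bass C upward in close position it reads C-D-F#-A.

C D F# A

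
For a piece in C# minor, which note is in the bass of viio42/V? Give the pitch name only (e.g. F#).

E

The applied chord viio42/V is rooted on F##: F##-A#-C#-E.
The figure 42 means third inversion — the seventh is in the bass.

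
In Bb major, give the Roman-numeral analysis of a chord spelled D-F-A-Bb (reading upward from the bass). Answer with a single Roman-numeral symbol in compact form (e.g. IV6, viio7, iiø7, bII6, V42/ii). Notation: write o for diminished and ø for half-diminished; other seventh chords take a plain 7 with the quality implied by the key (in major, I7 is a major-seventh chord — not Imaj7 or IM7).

I65

Stacked in thirds the chord is Bb-D-F-A: a major seventh chord on Bb.
Bb is scale degree 1 in Bb major, and a major seventh chord on that degree is written I7.
With D in the bass the chord is in first inversion, so the figured bass is 65.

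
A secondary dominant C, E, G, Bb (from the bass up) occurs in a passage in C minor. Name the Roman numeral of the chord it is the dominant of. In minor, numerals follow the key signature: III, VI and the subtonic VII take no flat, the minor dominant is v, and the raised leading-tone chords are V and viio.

iv

The chord is a dominant seventh chord on C.
A dominant resolves down a perfect fifth: C → F. In C minor, F is scale degree 4, i.e. iv.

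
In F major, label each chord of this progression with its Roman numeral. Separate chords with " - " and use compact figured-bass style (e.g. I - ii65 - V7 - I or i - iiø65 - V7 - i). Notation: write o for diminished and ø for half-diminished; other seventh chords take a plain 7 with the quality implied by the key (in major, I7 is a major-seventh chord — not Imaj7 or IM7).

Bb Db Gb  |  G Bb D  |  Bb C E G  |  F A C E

bII6 - ii - V42 - I7

Bb-Db-Gb is non-diatonic — a major triad on the lowered supertonic (Gb): the Neapolitan sixth, bII6 (third, Bb, in the bass — hence the 6).
G-Bb-D has root G, degree 2 in F major, so ii.
Bb-C-E-G: dominant seventh chord on C = scale degree 5 → V42.
F-A-C-E: major seventh chord on F = scale degree 1 → I7.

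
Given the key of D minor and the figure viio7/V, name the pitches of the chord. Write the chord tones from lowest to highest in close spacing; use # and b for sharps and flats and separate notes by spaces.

viio7/V is a secondary leading-tone chord. The target V is A in D minor; the applied chord is rooted a semitone below, on G#.
Building a fully diminished seventh chord on G# gives G#-B-D-F.

G# B D F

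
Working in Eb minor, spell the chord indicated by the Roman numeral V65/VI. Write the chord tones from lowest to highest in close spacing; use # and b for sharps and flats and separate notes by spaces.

Bb Db Fb Gb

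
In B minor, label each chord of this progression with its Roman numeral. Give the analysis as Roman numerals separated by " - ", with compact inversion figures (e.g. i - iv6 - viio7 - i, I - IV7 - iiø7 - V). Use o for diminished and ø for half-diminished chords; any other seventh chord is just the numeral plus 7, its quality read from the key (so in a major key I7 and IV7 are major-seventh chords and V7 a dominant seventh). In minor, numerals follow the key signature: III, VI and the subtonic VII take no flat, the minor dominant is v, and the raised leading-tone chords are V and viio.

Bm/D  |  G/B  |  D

Bm/D has root B, degree 1 in B minor, so i6.
G/B: root G is the submediant; major triad there is VI6.
D: major triad on D = scale degree 3 → III.

i6 - VI6 - III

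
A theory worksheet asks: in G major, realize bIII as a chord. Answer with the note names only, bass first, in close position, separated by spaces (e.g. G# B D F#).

Bb D F

Scale degree 3 in G major is B; lowering it a half step gives Bb. bIII is a major triad on the lowered third degree, borrowed from the parallel minor.
So the chord is Bb-D-F.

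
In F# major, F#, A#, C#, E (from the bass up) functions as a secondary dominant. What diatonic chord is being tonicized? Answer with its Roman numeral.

IV

The chord is a dominant seventh chord on F#.
A dominant resolves down a perfect fifth: F# → B. In F# major, B is scale degree 4, i.e. IV.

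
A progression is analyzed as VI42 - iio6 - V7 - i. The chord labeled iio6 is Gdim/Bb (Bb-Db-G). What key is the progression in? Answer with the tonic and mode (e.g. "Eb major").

The anchor chord is a diminished triad on G, labeled iio6.
iio6 on G implies G is the supertonic; that puts the tonic at F, and the lowercase numeral fits minor mode.

F minor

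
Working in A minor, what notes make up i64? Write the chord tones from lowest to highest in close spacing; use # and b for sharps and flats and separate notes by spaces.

The numeral's case and figure indicate a minor triad. In A minor its root, the tonic, is A.
Stacking thirds from A gives A-C-E.
With the 64 figure the chord is in second inversion; from the bass E upward in close position it reads E-A-C.

E A C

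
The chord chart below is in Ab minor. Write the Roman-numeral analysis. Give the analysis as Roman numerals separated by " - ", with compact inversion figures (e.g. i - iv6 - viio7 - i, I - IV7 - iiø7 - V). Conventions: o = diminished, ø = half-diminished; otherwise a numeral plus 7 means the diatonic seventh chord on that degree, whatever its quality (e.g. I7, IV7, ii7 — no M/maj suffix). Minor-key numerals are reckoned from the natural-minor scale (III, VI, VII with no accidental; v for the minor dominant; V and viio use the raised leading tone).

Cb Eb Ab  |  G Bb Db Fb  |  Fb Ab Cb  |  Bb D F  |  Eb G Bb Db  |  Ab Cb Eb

i6 - viio7 - VI - V/V - V7 - i

Cb-Eb-Ab: minor triad on Ab = scale degree 1 → i6.
G-Bb-Db-Fb: root G is the leading tone; fully diminished seventh chord there is viio7.
Fb-Ab-Cb: major triad on Fb = scale degree 6 → VI.
Bb-D-F: chromatic; Bb is V of V, so V/V.
Eb-G-Bb-Db: root Eb is the dominant; dominant seventh chord there is V7.
Ab-Cb-Eb: minor triad on Ab = scale degree 1 → i.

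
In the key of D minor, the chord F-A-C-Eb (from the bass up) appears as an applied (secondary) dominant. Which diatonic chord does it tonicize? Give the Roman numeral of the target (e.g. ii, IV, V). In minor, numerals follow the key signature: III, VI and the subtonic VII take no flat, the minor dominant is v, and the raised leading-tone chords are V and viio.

The chord is a dominant seventh chord on F.
A dominant resolves down a perfect fifth: F → Bb. In D minor, Bb is scale degree 6, i.e. VI.

VI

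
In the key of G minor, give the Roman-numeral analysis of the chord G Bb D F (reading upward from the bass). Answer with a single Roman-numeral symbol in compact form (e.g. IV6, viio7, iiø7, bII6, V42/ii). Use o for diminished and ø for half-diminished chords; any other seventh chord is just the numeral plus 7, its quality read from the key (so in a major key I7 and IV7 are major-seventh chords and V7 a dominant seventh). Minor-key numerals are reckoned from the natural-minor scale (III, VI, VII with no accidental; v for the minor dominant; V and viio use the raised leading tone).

i7

Stacked in thirds the chord is G-Bb-D-F: a minor seventh chord on G.
In G minor, G is the tonic; the diatonic minor seventh chord there is i7.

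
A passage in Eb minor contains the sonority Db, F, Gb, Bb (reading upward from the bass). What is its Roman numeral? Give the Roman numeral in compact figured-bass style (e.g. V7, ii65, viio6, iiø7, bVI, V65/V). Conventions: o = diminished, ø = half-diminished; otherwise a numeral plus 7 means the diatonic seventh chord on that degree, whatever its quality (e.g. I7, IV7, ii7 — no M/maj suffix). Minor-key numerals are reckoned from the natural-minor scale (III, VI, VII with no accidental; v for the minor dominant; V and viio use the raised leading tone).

III43

Stacked in thirds the chord is Gb-Bb-Db-F: a major seventh chord on Gb.
In Eb minor, Gb is the mediant; the diatonic major seventh chord there is III7.
With Db in the bass the chord is in second inversion, so the figured bass is 43.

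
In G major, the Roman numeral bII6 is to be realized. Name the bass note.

C

bII in G major has root Ab; the chord is Ab-C-Eb.
The figure 6 means first inversion — the third is in the bass.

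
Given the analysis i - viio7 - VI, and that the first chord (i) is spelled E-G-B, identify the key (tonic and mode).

E minor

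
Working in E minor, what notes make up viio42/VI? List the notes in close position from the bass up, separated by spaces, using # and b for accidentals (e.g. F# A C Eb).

Ab B D F

The slash marks an applied leading-tone chord: viio of VI. In E minor, VI is C, so the leading tone to it is B, a half step below.
Building a fully diminished seventh chord on B gives B-D-F-Ab.
The figured bass 42 indicates third inversion, placing the seventh (Ab) in the bass: Ab-B-D-F.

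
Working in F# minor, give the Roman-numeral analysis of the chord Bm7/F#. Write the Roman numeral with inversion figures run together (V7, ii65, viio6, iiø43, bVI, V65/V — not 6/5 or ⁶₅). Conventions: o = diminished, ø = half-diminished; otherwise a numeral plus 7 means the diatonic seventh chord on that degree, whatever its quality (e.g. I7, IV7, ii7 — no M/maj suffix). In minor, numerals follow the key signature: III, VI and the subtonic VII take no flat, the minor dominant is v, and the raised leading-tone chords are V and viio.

Stacked in thirds the chord is B-D-F#-A: a minor seventh chord on B.
B is scale degree 4 in F# minor, and a minor seventh chord on that degree is written iv7.
With F# in the bass the chord is in second inversion, so the figured bass is 43.

iv43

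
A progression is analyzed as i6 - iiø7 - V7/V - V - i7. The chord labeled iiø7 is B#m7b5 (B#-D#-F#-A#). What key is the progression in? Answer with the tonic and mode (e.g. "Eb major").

The anchor chord is a half-diminished seventh chord on B#, labeled iiø7.
iiø7 on B# implies B# is the supertonic; that puts the tonic at A#, and the lowercase numeral fits minor mode.

A# minor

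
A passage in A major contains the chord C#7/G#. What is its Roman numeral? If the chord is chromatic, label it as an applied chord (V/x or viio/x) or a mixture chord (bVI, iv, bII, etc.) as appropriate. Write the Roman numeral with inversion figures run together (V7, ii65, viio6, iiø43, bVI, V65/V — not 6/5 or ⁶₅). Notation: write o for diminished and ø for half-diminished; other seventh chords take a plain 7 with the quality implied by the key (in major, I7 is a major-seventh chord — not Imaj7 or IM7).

V43/vi

The pitches C#-E#-G#-B form a dominant seventh chord rooted on C#.
C# is not a diatonic chord root with this quality in A major, but it lies a perfect fifth above F# (vi), so the chord functions as an applied dominant of vi.
With G# in the bass the chord is in second inversion, so the figured bass is 43.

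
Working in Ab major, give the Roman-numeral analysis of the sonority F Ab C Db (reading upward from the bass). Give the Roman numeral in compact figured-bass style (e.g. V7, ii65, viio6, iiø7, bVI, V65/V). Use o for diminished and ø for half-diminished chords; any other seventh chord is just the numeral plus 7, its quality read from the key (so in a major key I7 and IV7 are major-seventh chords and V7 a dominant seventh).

Stacked in thirds the chord is Db-F-Ab-C: a major seventh chord on Db.
Db is scale degree 4 in Ab major, and a major seventh chord on that degree is written IV7.
With F in the bass the chord is in first inversion, so the figured bass is 65.

IV65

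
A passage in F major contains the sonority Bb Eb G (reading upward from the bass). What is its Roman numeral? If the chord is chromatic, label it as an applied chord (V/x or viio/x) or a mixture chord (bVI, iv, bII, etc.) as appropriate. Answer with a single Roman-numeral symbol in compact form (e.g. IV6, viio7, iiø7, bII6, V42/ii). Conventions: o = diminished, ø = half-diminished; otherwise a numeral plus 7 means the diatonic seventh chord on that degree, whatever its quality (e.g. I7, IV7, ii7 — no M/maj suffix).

bVII64

Stacked in thirds the chord is Eb-G-Bb: a major triad on Eb.
Eb is the lowered seventh degree of F major (diatonic 7 would be E). This is a major triad on the lowered seventh degree (the subtonic), borrowed from the parallel minor.
With Bb in the bass the chord is in second inversion, so the figured bass is 64.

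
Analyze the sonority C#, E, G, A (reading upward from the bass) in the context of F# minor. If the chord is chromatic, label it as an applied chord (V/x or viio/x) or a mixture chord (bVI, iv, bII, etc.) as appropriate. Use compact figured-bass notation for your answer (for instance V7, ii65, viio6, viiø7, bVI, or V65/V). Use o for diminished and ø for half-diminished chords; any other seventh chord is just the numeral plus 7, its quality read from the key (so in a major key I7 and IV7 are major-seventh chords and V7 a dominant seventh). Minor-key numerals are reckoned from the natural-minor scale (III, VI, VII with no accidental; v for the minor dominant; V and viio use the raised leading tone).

The pitches A-C#-E-G form a dominant seventh chord rooted on A.
A is not a diatonic chord root with this quality in F# minor, but it lies a perfect fifth above D (VI), so the chord functions as an applied dominant of VI.
With C# in the bass the chord is in first inversion, so the figured bass is 65.

V65/VI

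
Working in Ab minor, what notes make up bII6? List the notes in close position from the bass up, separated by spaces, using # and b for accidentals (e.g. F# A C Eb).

Db Fb Bbb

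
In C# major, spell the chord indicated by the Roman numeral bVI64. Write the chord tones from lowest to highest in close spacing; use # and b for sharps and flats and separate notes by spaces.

E A C#

Scale degree 6 in C# major is A#; lowering it a half step gives A. bVI64 is a major triad on the lowered sixth degree, borrowed from the parallel minor.
So the chord is A-C#-E.
With the 64 figure the chord is in second inversion; from the bass E upward in close position it reads E-A-C#.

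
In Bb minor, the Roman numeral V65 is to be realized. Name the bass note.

V in Bb minor has root F; the chord is F-A-C-Eb.
The figure 65 means first inversion — the third is in the bass.

A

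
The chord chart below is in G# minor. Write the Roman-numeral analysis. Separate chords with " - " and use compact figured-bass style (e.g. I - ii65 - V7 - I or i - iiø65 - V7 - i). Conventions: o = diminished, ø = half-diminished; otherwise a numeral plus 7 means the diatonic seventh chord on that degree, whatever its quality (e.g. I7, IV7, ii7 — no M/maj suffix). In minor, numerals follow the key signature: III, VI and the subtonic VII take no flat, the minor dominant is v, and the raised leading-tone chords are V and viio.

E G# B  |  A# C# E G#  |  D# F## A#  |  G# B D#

VI - iiø7 - V - i

E-G#-B: root E is the submediant; major triad there is VI.
A#-C#-E-G# has root A#, degree 2 in G# minor, so iiø7.
D#-F##-A#: root D# is the dominant; major triad there is V.
G#-B-D#: root G# is the tonic; minor triad there is i.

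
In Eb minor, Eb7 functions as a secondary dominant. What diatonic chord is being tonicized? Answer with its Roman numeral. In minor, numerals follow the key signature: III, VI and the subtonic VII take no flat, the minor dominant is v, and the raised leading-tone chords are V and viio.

The chord is a dominant seventh chord on Eb.
A dominant resolves down a perfect fifth: Eb → Ab. In Eb minor, Ab is scale degree 4, i.e. iv.

iv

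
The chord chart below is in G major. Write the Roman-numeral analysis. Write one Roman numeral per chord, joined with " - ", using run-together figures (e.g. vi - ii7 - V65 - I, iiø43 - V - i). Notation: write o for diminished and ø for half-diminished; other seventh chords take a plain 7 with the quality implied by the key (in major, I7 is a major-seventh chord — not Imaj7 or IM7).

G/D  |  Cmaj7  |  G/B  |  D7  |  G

I64 - IV7 - I6 - V7 - I

G/D: major triad on G = scale degree 1 → I64.
Cmaj7: root C is the subdominant; major seventh chord there is IV7.
G/B has root G, degree 1 in G major, so I6.
D7: dominant seventh chord on D = scale degree 5 → V7.
G: major triad on G = scale degree 1 → I.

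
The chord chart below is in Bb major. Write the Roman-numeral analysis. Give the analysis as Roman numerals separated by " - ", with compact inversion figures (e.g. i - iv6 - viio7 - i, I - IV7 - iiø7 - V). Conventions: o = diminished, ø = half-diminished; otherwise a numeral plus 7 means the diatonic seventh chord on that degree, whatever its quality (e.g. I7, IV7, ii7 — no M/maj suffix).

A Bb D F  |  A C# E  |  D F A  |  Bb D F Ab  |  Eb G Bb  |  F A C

A-Bb-D-F has root Bb, degree 1 in Bb major, so I42.
A-C#-E is the secondary dominant of iii (major triad on A): V/iii.
D-F-A: minor triad on D = scale degree 3 → iii.
Bb-D-F-Ab: a dominant seventh chord on Bb, the applied dominant of IV → V7/IV.
Eb-G-Bb has root Eb, degree 4 in Bb major, so IV.
F-A-C has root F, degree 5 in Bb major, so V.

I42 - V/iii - iii - V7/IV - IV - V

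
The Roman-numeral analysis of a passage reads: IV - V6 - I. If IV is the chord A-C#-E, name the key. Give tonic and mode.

E major

The chord A is a major triad rooted on A; its label is IV.
Counting down 3 scale steps from A places the tonic on E; a major triad on degree 4 is diatonic only in major.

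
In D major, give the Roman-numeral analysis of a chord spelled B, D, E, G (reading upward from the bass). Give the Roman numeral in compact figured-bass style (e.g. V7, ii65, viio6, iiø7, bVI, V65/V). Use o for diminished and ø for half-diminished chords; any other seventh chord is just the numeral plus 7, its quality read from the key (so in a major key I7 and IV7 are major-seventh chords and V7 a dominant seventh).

ii43

Stacked in thirds the chord is E-G-B-D: a minor seventh chord on E.
In D major, E is the supertonic; the diatonic minor seventh chord there is ii7.
With B in the bass the chord is in second inversion, so the figured bass is 43.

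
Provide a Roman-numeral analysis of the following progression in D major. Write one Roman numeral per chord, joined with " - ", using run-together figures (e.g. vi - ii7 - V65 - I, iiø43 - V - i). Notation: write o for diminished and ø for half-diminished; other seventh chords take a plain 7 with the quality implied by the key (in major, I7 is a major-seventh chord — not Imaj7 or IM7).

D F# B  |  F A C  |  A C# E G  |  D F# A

D-F#-B has root B, degree 6 in D major, so vi6.
F-A-C: major triad on F — chromatic; bIII (borrowed from the parallel minor).
A-C#-E-G: root A is the dominant; dominant seventh chord there is V7.
D-F#-A has root D, degree 1 in D major, so I.

vi6 - bIII - V7 - I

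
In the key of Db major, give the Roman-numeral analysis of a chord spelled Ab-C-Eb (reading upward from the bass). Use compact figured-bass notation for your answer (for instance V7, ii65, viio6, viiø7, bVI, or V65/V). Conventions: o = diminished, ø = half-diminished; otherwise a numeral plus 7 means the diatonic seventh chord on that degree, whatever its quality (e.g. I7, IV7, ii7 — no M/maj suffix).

V

The pitches Ab-C-Eb form a major triad rooted on Ab.
Ab is scale degree 5 in Db major, and a major triad on that degree is written V.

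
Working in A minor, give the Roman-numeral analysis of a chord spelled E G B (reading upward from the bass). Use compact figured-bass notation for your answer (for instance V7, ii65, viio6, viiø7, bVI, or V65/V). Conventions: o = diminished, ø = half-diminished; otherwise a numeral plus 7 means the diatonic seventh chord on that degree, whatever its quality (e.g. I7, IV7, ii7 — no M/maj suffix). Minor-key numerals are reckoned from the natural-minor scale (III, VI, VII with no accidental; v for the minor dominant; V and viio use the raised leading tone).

v

Stacked in thirds the chord is E-G-B: a minor triad on E.
E is scale degree 5 in A minor, and a minor triad on that degree is written v.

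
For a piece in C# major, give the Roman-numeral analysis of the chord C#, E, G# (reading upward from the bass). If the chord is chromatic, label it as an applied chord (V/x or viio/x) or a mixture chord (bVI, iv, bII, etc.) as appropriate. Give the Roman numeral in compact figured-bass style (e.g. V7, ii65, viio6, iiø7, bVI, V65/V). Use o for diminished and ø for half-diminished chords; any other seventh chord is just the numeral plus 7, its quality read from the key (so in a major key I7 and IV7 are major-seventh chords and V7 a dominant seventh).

The pitches C#-E-G# form a minor triad rooted on C#.
C# is the first degree of C# major. This is the minor tonic, borrowed from the parallel minor.

i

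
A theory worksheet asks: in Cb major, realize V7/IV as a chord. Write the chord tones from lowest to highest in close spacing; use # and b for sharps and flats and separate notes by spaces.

Cb Eb Gb Bbb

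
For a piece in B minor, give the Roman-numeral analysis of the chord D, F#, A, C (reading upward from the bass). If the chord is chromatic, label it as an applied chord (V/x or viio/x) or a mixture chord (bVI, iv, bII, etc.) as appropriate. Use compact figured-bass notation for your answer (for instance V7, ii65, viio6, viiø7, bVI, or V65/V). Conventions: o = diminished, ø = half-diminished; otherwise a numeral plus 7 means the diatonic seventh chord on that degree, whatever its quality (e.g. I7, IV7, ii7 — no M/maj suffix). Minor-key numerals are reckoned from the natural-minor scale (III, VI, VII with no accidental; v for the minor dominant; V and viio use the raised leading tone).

V7/VI

The pitches D-F#-A-C form a dominant seventh chord rooted on D.
D is not a diatonic chord root with this quality in B minor, but it lies a perfect fifth above G (VI), so the chord functions as an applied dominant of VI.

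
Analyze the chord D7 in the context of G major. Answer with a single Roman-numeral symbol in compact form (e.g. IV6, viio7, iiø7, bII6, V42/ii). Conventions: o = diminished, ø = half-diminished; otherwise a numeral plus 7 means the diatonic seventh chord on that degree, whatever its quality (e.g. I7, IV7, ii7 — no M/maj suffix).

Stacked in thirds the chord is D-F#-A-C: a dominant seventh chord on D.
D is scale degree 5 in G major, and a dominant seventh chord on that degree is written V7.

V7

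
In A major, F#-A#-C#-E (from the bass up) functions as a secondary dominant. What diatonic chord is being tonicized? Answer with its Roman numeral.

ii

The chord is a dominant seventh chord on F#.
A dominant resolves down a perfect fifth: F# → B. In A major, B is scale degree 2, i.e. ii.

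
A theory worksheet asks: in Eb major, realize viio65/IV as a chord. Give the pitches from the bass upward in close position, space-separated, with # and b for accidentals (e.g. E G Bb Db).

The slash marks an applied leading-tone chord: viio of IV. In Eb major, IV is Ab, so the leading tone to it is G, a half step below.
Building a fully diminished seventh chord on G gives G-Bb-Db-Fb.
The figured bass 65 indicates first inversion, placing the third (Bb) in the bass: Bb-Db-Fb-G.

Bb Db Fb G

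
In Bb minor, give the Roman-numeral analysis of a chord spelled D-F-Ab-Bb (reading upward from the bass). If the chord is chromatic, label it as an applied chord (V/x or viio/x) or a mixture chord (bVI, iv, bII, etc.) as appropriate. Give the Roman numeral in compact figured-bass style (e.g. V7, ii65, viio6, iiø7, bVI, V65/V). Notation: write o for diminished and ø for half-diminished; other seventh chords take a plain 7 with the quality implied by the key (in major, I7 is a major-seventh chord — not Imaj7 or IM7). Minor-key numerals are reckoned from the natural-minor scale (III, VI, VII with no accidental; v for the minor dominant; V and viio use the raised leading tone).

The pitches Bb-D-F-Ab form a dominant seventh chord rooted on Bb.
Bb is not a diatonic chord root with this quality in Bb minor, but it lies a perfect fifth above Eb (iv), so the chord functions as an applied dominant of iv.
With D in the bass the chord is in first inversion, so the figured bass is 65.

V65/iv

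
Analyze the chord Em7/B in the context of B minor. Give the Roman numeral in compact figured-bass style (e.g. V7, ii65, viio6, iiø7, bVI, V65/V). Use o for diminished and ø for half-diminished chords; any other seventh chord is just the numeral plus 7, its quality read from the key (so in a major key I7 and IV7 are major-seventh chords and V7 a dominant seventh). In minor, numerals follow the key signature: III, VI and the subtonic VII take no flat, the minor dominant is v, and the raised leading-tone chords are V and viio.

iv43

Stacked in thirds the chord is E-G-B-D: a minor seventh chord on E.
In B minor, E is the subdominant; the diatonic minor seventh chord there is iv7.
With B in the bass the chord is in second inversion, so the figured bass is 43.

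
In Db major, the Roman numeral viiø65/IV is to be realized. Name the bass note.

Ab

The applied chord viiø65/IV is rooted on F: F-Ab-Cb-Eb.
The figure 65 means first inversion — the third is in the bass.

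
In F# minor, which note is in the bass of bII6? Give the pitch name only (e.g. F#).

bII in F# minor has root G; the chord is G-B-D.
The figure 6 means first inversion — the third is in the bass.

B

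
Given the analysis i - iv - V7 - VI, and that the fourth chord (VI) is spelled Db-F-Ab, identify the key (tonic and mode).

The chord Db is a major triad rooted on Db; its label is VI.
Counting down 5 scale steps from Db places the tonic on F; a major triad on degree 6 is diatonic only in minor.

F minor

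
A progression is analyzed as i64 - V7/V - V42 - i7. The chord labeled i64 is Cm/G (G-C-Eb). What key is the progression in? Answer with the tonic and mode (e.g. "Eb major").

The chord Cm/G is a minor triad rooted on C; its label is i64.
If C is scale degree 1 and the mode makes that degree carry a minor triad, the tonic is C and the mode is minor.

C minor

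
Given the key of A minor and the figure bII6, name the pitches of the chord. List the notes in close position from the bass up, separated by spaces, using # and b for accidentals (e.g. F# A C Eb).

D F Bb

bII6 is the Neapolitan sixth — a major triad on the lowered second degree, here in its customary first inversion. In A minor that root is Bb.
So the chord is Bb-D-F.
The figured bass 6 indicates first inversion, placing the third (D) in the bass: D-F-Bb.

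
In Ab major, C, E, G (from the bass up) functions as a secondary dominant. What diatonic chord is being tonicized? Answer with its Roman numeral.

vi

The chord is a major triad on C.
A dominant resolves down a perfect fifth: C → F. In Ab major, F is scale degree 6, i.e. vi.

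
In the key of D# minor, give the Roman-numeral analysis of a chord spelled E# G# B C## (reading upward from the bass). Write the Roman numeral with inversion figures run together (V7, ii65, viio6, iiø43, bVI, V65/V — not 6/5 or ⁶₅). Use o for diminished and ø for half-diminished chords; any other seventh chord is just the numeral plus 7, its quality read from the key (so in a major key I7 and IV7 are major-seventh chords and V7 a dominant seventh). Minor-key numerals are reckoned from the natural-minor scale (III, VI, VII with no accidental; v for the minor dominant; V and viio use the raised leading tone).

viio65

Stacked in thirds the chord is C##-E#-G#-B: a fully diminished seventh chord on C##.
C## is scale degree 7 in D# minor, and a fully diminished seventh chord on that degree is written viio7.
With E# in the bass the chord is in first inversion, so the figured bass is 65.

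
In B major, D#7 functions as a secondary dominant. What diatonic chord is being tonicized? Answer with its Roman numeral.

vi

The chord is a dominant seventh chord on D#.
A dominant resolves down a perfect fifth: D# → G#. In B major, G# is scale degree 6, i.e. vi.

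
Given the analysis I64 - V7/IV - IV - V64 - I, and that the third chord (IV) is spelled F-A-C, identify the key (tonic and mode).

The anchor chord is a major triad on F, labeled IV.
If F is scale degree 4 and the mode makes that degree carry a major triad, the tonic is C and the mode is major.

C major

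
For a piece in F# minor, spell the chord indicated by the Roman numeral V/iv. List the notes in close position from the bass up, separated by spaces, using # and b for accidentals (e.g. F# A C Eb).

V/iv is a secondary dominant — the dominant triad of iv. iv in F# minor is B, so the applied chord's root is F#, a perfect fifth above.
Building a major triad on F# gives F#-A#-C#.

F# A# C#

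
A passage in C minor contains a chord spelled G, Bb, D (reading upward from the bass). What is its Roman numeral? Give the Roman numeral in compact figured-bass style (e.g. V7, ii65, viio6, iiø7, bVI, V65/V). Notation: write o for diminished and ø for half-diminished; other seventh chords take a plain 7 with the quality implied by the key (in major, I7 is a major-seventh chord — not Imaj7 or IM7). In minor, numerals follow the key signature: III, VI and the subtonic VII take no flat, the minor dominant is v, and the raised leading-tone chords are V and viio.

Stacked in thirds the chord is G-Bb-D: a minor triad on G.
G is scale degree 5 in C minor, and a minor triad on that degree is written v.

v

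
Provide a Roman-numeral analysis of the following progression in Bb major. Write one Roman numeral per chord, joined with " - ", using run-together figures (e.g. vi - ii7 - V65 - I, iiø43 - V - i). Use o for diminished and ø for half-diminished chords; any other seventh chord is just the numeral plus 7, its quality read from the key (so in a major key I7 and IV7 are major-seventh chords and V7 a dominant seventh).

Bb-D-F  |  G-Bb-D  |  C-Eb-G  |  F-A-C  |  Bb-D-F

I - vi - ii - V - I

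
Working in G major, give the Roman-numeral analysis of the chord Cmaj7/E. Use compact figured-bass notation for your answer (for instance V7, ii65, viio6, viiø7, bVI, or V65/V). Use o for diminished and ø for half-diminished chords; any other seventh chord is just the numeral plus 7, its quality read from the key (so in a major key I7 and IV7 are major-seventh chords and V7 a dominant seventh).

IV65

The pitches C-E-G-B form a major seventh chord rooted on C.
C is scale degree 4 in G major, and a major seventh chord on that degree is written IV7.
With E in the bass the chord is in first inversion, so the figured bass is 65.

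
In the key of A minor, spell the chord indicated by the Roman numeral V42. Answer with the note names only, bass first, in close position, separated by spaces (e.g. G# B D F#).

In A minor, scale degree 5 is E. The dominant is major (leading tone raised), so V is a dominant seventh chord.
Stacking thirds from E gives E-G#-B-D.
The figured bass 42 indicates third inversion, placing the seventh (D) in the bass: D-E-G#-B.

D E G# B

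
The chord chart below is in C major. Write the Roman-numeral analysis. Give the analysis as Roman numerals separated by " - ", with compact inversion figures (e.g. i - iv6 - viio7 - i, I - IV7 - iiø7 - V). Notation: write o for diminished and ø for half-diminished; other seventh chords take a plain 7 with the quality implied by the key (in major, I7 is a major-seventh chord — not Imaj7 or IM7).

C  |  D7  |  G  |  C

I - V7/V - V - I

C has root C, degree 1 in C major, so I.
D7: chromatic; D is V of V, so V7/V.
G has root G, degree 5 in C major, so V.
C: root C is the tonic; major triad there is I.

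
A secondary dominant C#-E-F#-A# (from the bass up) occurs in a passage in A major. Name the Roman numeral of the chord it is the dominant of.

ii

The chord is a dominant seventh chord on F#.
A dominant resolves down a perfect fifth: F# → B. In A major, B is scale degree 2, i.e. ii.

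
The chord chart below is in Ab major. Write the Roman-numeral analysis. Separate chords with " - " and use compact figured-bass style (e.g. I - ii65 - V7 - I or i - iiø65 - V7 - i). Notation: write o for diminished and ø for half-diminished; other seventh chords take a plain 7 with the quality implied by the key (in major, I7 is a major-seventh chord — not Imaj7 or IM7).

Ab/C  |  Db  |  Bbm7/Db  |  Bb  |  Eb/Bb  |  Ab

Ab/C: major triad on Ab = scale degree 1 → I6.
Db has root Db, degree 4 in Ab major, so IV.
Bbm7/Db: root Bb is the supertonic; minor seventh chord there is ii65.
Bb is the secondary dominant of V (major triad on Bb): V/V.
Eb/Bb has root Eb, degree 5 in Ab major, so V64.
Ab: major triad on Ab = scale degree 1 → I.

I6 - IV - ii65 - V/V - V64 - I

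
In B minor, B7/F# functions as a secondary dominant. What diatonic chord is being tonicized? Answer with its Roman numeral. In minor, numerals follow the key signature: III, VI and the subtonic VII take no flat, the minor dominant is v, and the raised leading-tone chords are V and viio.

iv

The chord is a dominant seventh chord on B.
A dominant resolves down a perfect fifth: B → E. In B minor, E is scale degree 4, i.e. iv.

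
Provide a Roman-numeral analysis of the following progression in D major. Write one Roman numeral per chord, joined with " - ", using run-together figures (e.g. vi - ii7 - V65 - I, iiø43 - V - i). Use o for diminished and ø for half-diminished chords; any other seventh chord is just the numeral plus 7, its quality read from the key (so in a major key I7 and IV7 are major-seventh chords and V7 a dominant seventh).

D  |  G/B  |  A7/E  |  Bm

I - IV6 - V43 - vi

D: major triad on D = scale degree 1 → I.
G/B has root G, degree 4 in D major, so IV6.
A7/E has root A, degree 5 in D major, so V43.
Bm has root B, degree 6 in D major, so vi.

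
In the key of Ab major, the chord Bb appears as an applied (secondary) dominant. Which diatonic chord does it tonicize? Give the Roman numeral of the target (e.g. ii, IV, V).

The chord is a major triad on Bb.
A dominant resolves down a perfect fifth: Bb → Eb. In Ab major, Eb is scale degree 5, i.e. V.

V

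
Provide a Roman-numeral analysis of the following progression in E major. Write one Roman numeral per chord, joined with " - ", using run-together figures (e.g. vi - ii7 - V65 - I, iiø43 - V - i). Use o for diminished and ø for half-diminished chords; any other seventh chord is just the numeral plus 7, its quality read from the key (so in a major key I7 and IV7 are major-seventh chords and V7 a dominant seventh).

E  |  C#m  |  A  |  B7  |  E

I - vi - IV - V7 - I

E has root E, degree 1 in E major, so I.
C#m: minor triad on C# = scale degree 6 → vi.
A: root A is the subdominant; major triad there is IV.
B7: dominant seventh chord on B = scale degree 5 → V7.
E has root E, degree 1 in E major, so I.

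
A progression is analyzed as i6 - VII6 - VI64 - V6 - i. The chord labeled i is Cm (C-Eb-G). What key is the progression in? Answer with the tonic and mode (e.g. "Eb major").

The anchor chord is a minor triad on C, labeled i.
If C is scale degree 1 and the mode makes that degree carry a minor triad, the tonic is C and the mode is minor.

C minor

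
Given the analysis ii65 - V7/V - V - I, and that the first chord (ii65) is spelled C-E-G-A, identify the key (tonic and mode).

G major

ii65 is given as C-E-G-A — a minor seventh chord with root A.
ii65 on A implies A is the supertonic; that puts the tonic at G, and the lowercase numeral fits major mode.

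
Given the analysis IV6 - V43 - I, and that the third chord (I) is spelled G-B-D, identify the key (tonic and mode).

G major

The anchor chord is a major triad on G, labeled I.
If G is scale degree 1 and the mode makes that degree carry a major triad, the tonic is G and the mode is major.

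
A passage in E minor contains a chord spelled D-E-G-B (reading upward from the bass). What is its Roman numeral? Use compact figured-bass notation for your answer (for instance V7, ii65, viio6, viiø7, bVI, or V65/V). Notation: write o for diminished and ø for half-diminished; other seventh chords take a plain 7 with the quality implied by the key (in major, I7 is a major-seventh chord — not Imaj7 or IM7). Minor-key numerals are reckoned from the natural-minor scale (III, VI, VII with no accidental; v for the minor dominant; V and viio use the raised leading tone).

i42

Stacked in thirds the chord is E-G-B-D: a minor seventh chord on E.
In E minor, E is the tonic; the diatonic minor seventh chord there is i7.
With D in the bass the chord is in third inversion, so the figured bass is 42.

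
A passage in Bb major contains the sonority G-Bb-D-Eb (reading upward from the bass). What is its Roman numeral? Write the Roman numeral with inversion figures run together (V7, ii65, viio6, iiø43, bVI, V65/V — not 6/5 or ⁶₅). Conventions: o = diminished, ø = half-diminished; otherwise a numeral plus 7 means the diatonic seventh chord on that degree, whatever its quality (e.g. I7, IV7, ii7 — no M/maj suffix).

IV65

Stacked in thirds the chord is Eb-G-Bb-D: a major seventh chord on Eb.
In Bb major, Eb is the subdominant; the diatonic major seventh chord there is IV7.
With G in the bass the chord is in first inversion, so the figured bass is 65.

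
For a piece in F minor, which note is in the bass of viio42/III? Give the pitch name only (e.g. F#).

The applied chord viio42/III is rooted on G: G-Bb-Db-Fb.
The figure 42 means third inversion — the seventh is in the bass.

Fb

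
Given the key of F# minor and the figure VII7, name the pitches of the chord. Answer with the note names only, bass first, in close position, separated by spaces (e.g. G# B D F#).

In F# minor, scale degree 7 is E, and the diatonic chord built there is a dominant seventh chord.
That chord is spelled E-G#-B-D.

E G# B D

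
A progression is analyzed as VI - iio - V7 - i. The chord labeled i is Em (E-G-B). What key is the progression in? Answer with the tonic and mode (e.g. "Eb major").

i is given as E-G-B — a minor triad with root E.
If E is scale degree 1 and the mode makes that degree carry a minor triad, the tonic is E and the mode is minor.

E minor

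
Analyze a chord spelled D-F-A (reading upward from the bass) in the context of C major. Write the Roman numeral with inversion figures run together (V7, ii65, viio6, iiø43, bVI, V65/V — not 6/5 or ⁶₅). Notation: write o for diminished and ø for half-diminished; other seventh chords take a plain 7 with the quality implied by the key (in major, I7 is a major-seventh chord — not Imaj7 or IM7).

ii

The pitches D-F-A form a minor triad rooted on D.
D is scale degree 2 in C major, and a minor triad on that degree is written ii.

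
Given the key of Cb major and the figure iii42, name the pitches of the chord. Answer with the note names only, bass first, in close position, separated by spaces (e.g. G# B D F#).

Db Eb Gb Bb

In Cb major, the mediant is Eb, and the diatonic chord built there is a minor seventh chord.
That chord is spelled Eb-Gb-Bb-Db.
The figured bass 42 indicates third inversion, placing the seventh (Db) in the bass: Db-Eb-Gb-Bb.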